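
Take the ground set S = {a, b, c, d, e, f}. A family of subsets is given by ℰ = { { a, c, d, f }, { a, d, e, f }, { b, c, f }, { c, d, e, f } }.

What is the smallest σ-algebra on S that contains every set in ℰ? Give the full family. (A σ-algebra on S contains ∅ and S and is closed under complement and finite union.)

σ(ℰ) = { ∅, { a }, { b }, { c }, { d }, { e }, { f }, { a, b }, { a, c }, { a, d }, { a, e }, { a, f }, { b, c }, { b, d }, { b, e }, { b, f }, { c, d }, { c, e }, { c, f }, { d, e }, { d, f }, { e, f }, { a, b, c }, { a, b, d }, { a, b, e }, { a, b, f }, { a, c, d }, { a, c, e }, { a, c, f }, { a, d, e }, { a, d, f }, { a, e, f }, { b, c, d }, { b, c, e }, { b, c, f }, { b, d, e }, { b, d, f }, { b, e, f }, { c, d, e }, { c, d, f }, { c, e, f }, { d, e, f }, { a, b, c, d }, { a, b, c, e }, { a, b, c, f }, { a, b, d, e }, { a, b, d, f }, { a, b, e, f }, { a, c, d, e }, { a, c, d, f }, { a, c, e, f }, { a, d, e, f }, { b, c, d, e }, { b, c, d, f }, { b, c, e, f }, { b, d, e, f }, { c, d, e, f }, { a, b, c, d, e }, { a, b, c, d, f }, { a, b, c, e, f }, { a, b, d, e, f }, { a, c, d, e, f }, { b, c, d, e, f }, S }

Derivation:
Initial family (6 sets): { ∅, { b, c, f }, { a, c, d, f }, { a, d, e, f }, { c, d, e, f }, S }.
Step 1: +7 →
  { a, b }  = S∖{ c, d, e, f }
  { b, c }  = S∖{ a, d, e, f }
  { b, e }  = S∖{ a, c, d, f }
  { a, d, e }  = S∖{ b, c, f }
  { a, b, c, d, f }  = { a, c, d, f } ∪ { b, c, f }
  { a, c, d, e, f }  = { a, c, d, f } ∪ { c, d, e, f }
  { b, c, d, e, f }  = { c, d, e, f } ∪ { b, c, f }
  (now 13)
Step 2 (11 new):
  { a }  = S∖{ b, c, d, e, f }
  { b }  = S∖{ a, c, d, e, f }
  { e }  = S∖{ a, b, c, d, f }
  { a, b, c }  = { a, b } ∪ { b, c }
  { a, b, e }  = { b, e } ∪ { a, b }
  { b, c, e }  = { b, e } ∪ { b, c }
  { a, b, c, f }  = { a, b } ∪ { b, c, f }
  { a, b, d, e }  = { a, d, e } ∪ { b, e }
  { b, c, e, f }  = { b, e } ∪ { b, c, f }
  { a, b, c, d, e }  = { a, d, e } ∪ { b, c }
  { a, b, d, e, f }  = { b, e } ∪ { a, d, e, f }
  (now 24)
Step 3. New:
  { c }  = S∖{ a, b, d, e, f }
  { f }  = S∖{ a, b, c, d, e }
  { a, d }  = S∖{ b, c, e, f }
  { a, e }  = { e } ∪ { a }
  { c, f }  = S∖{ a, b, d, e }
  { d, e }  = S∖{ a, b, c, f }
  { a, d, f }  = S∖{ b, c, e }
  { c, d, f }  = S∖{ a, b, e }
  { d, e, f }  = S∖{ a, b, c }
  { a, b, c, e }  = { b, e } ∪ { a, b, c }
  { a, b, c, e, f }  = { b, e } ∪ { a, b, c, f }
  (now 35)
Step 4. New:
  { d }  = S∖{ a, b, c, e, f }
  { a, c }  = { c } ∪ { a }
  { a, f }  = { f } ∪ { a }
  { b, f }  = { b } ∪ { f }
  { c, e }  = { e } ∪ { c }
  { d, f }  = S∖{ a, b, c, e }
  { e, f }  = { f } ∪ { e }
  { a, b, d }  = { a, b } ∪ { a, d }
  { a, b, f }  = { a, b } ∪ { f }
  { a, c, d }  = { c } ∪ { a, d }
  { a, c, e }  = { c } ∪ { a, e }
  { a, c, f }  = { c, f } ∪ { a }
  { a, e, f }  = { f } ∪ { a, e }
  { b, d, e }  = { b, e } ∪ { d, e }
  { b, e, f }  = { b, e } ∪ { f }
  { c, d, e }  = { d, e } ∪ { c }
  { c, e, f }  = { e } ∪ { c, f }
  { a, b, c, d }  = { a, b, c } ∪ { a, d }
  { a, b, d, f }  = { a, b } ∪ { a, d, f }
  { a, b, e, f }  = { f } ∪ { a, b, e }
  { a, c, d, e }  = { a, d, e } ∪ { c }
  { a, c, e, f }  = { c, f } ∪ { a, e }
  { b, c, d, e }  = { d, e } ∪ { b, c, e }
  { b, c, d, f }  = S∖{ a, e }
  { b, d, e, f }  = { b, e } ∪ { d, e, f }
  (now 60)
Step 5. New:
  { b, d }  = S∖{ a, c, e, f }
  { c, d }  = S∖{ a, b, e, f }
  { b, c, d }  = S∖{ a, e, f }
  { b, d, f }  = S∖{ a, c, e }
  (now 64)
Step 6: closed — nothing new.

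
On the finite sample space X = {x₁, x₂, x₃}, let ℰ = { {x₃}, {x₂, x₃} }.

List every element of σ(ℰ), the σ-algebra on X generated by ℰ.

Start: ℰ ∪ {∅, X} = { {}, {x₃}, {x₂, x₃}, X }.
Iteration 1: +2 →
  {x₁}  = X∖{x₂, x₃}
  {x₁, x₂}  = X∖{x₃}
  (now 6)
Iteration 2: +1 →
  {x₁, x₃}  = {x₃} ∪ {x₁}
  (now 7)
Iteration 3: +1 →
  {x₂}  = X∖{x₁, x₃}
  (now 8)
Iteration 4 adds nothing — fixpoint reached.

Hence σ(ℰ) has 8 members: { {}, {x₁}, {x₂}, {x₃}, {x₁, x₂}, {x₁, x₃}, {x₂, x₃}, X }.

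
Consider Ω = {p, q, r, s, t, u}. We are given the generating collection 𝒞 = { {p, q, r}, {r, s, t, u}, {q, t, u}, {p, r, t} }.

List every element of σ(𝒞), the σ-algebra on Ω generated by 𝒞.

σ(𝒞) = { {}, {p}, {q}, {r}, {s}, {t}, {u}, {p, q}, {p, r}, {p, s}, {p, t}, {p, u}, {q, r}, {q, s}, {q, t}, {q, u}, {r, s}, {r, t}, {r, u}, {s, t}, {s, u}, {t, u}, {p, q, r}, {p, q, s}, {p, q, t}, {p, q, u}, {p, r, s}, {p, r, t}, {p, r, u}, {p, s, t}, {p, s, u}, {p, t, u}, {q, r, s}, {q, r, t}, {q, r, u}, {q, s, t}, {q, s, u}, {q, t, u}, {r, s, t}, {r, s, u}, {r, t, u}, {s, t, u}, {p, q, r, s}, {p, q, r, t}, {p, q, r, u}, {p, q, s, t}, {p, q, s, u}, {p, q, t, u}, {p, r, s, t}, {p, r, s, u}, {p, r, t, u}, {p, s, t, u}, {q, r, s, t}, {q, r, s, u}, {q, r, t, u}, {q, s, t, u}, {r, s, t, u}, {p, q, r, s, t}, {p, q, r, s, u}, {p, q, r, t, u}, {p, q, s, t, u}, {p, r, s, t, u}, {q, r, s, t, u}, Ω }

Check:
Seed the family with 𝒞 together with ∅ and Ω: { {}, {p, q, r}, {p, r, t}, {q, t, u}, {r, s, t, u}, Ω }.
Pass 1. New:
  {p, q}  = ᶜ of {r, s, t, u}
  {p, r, s}  = ᶜ of {q, t, u}
  {q, s, u}  = ᶜ of {p, r, t}
  {s, t, u}  = ᶜ of {p, q, r}
  {p, q, r, t}  = {p, q, r} ∪ {p, r, t}
  {p, q, r, t, u}  = {p, q, r} ∪ {q, t, u}
  {p, r, s, t, u}  = {r, s, t, u} ∪ {p, r, t}
  {q, r, s, t, u}  = {r, s, t, u} ∪ {q, t, u}
  (now 14)
Pass 2: +12 →
  {p}  = ᶜ of {q, r, s, t, u}
  {q}  = ᶜ of {p, r, s, t, u}
  {s}  = ᶜ of {p, q, r, t, u}
  {s, u}  = ᶜ of {p, q, r, t}
  {p, q, r, s}  = {p, q, r} ∪ {p, r, s}
  {p, q, s, u}  = {q, s, u} ∪ {p, q}
  {p, q, t, u}  = {p, q} ∪ {q, t, u}
  {p, r, s, t}  = {p, r, t} ∪ {p, r, s}
  {q, s, t, u}  = {q, s, u} ∪ {q, t, u}
  {p, q, r, s, t}  = {p, r, s} ∪ {p, q, r, t}
  {p, q, r, s, u}  = {q, s, u} ∪ {p, q, r}
  {p, q, s, t, u}  = {p, q} ∪ {s, t, u}
  (now 26)
Pass 3 (14 new):
  {r}  = ᶜ of {p, q, s, t, u}
  {t}  = ᶜ of {p, q, r, s, u}
  {u}  = ᶜ of {p, q, r, s, t}
  {p, r}  = ᶜ of {q, s, t, u}
  {p, s}  = {s} ∪ {p}
  {q, s}  = {q} ∪ {s}
  {q, u}  = ᶜ of {p, r, s, t}
  {r, s}  = ᶜ of {p, q, t, u}
  {r, t}  = ᶜ of {p, q, s, u}
  {t, u}  = ᶜ of {p, q, r, s}
  {p, q, s}  = {p, q} ∪ {s}
  {p, s, u}  = {s, u} ∪ {p}
  {p, r, s, u}  = {p, r, s} ∪ {s, u}
  {p, s, t, u}  = {s, t, u} ∪ {p}
  (now 40)
Pass 4 adds 24:
  {p, t}  = {p} ∪ {t}
  {p, u}  = {p} ∪ {u}
  {q, r}  = ᶜ of {p, s, t, u}
  {q, t}  = ᶜ of {p, r, s, u}
  {r, u}  = {r} ∪ {u}
  {s, t}  = {s} ∪ {t}
  {p, q, t}  = {p, q} ∪ {t}
  {p, q, u}  = {p, q} ∪ {q, u}
  {p, r, u}  = {p, r} ∪ {u}
  {p, s, t}  = {p, s} ∪ {t}
  {p, t, u}  = {p} ∪ {t, u}
  {q, r, s}  = {r, s} ∪ {q}
  {q, r, t}  = ᶜ of {p, s, u}
  {q, r, u}  = {q, u} ∪ {r}
  {q, s, t}  = {q, s} ∪ {t}
  {r, s, t}  = {r, s} ∪ {r, t}
  {r, s, u}  = {r, s} ∪ {s, u}
  {r, t, u}  = ᶜ of {p, q, s}
  {p, q, r, u}  = {p, r} ∪ {q, u}
  {p, q, s, t}  = {p, q, s} ∪ {t}
  {p, r, t, u}  = ᶜ of {q, s}
  {q, r, s, t}  = {r, t} ∪ {q, s}
  {q, r, s, u}  = {q, s, u} ∪ {r, s}
  {q, r, t, u}  = ᶜ of {p, s}
  (now 64)
After Pass 5 the family is unchanged; done.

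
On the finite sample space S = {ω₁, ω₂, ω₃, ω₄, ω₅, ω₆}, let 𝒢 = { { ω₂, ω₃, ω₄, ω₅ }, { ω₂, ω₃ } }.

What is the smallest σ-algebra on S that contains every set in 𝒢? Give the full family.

Answer: σ(𝒢) = { ∅, { ω₁, ω₆ }, { ω₂, ω₃ }, { ω₄, ω₅ }, { ω₁, ω₂, ω₃, ω₆ }, { ω₁, ω₄, ω₅, ω₆ }, { ω₂, ω₃, ω₄, ω₅ }, S }

Derivation:
Initial family (4 sets): { ∅, { ω₂, ω₃ }, { ω₂, ω₃, ω₄, ω₅ }, S }.
Round 1: 2 new —
  { ω₁, ω₆ }  = complement { ω₂, ω₃, ω₄, ω₅ }
  { ω₁, ω₄, ω₅, ω₆ }  = complement { ω₂, ω₃ }
  [6 total]
Round 2: +1 →
  { ω₁, ω₂, ω₃, ω₆ }  = { ω₂, ω₃ } ∪ { ω₁, ω₆ }
  [7 total]
Round 3: 1 new —
  { ω₄, ω₅ }  = complement { ω₁, ω₂, ω₃, ω₆ }
  [8 total]
Round 4: stable.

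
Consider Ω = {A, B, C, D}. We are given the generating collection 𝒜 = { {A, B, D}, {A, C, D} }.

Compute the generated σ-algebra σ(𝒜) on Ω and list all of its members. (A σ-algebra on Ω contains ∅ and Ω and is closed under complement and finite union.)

|σ(𝒜)| = 8.  σ(𝒜) = { ∅, {B}, {C}, {A, D}, {B, C}, {A, B, D}, {A, C, D}, Ω }

Working:
Start: 𝒜 ∪ {∅, Ω} = { ∅, {A, B, D}, {A, C, D}, Ω }.
Pass 1 (2 new):
  {B}  = complement {A, C, D}
  {C}  = complement {A, B, D}
  [6 total]
Pass 2: +1 →
  {B, C}  = {C} ∪ {B}
  [7 total]
Pass 3 adds 1:
  {A, D}  = complement {B, C}
  [8 total]
Pass 4 adds nothing — fixpoint reached.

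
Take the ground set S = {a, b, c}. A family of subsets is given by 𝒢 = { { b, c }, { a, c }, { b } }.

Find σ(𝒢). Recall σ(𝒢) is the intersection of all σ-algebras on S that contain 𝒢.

Begin from { {  }, { b }, { a, c }, { b, c }, S } (that is, 𝒢 plus ∅ and S).
Step 1 (1 new):
  { a }  = complement { b, c }
  |family| = 6
Step 2: +1 →
  { a, b }  = { b } ∪ { a }
  |family| = 7
Step 3: 1 new —
  { c }  = complement { a, b }
  |family| = 8
Step 4 adds nothing — fixpoint reached.

σ(𝒢) = { {  }, { a }, { b }, { c }, { a, b }, { a, c }, { b, c }, S }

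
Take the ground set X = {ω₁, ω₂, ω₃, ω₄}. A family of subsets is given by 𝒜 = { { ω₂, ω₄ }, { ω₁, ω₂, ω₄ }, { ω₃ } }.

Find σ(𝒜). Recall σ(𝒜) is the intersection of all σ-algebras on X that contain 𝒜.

|σ(𝒜)| = 8.  σ(𝒜) = { {  }, { ω₁ }, { ω₃ }, { ω₁, ω₃ }, { ω₂, ω₄ }, { ω₁, ω₂, ω₄ }, { ω₂, ω₃, ω₄ }, X }

Check:
Initial family (5 sets): { {  }, { ω₃ }, { ω₂, ω₄ }, { ω₁, ω₂, ω₄ }, X }.
Step 1: 2 new —
  { ω₁, ω₃ }  = X∖{ ω₂, ω₄ }
  { ω₂, ω₃, ω₄ }  = { ω₃ } ∪ { ω₂, ω₄ }
  [7 total]
Step 2 adds 1:
  { ω₁ }  = X∖{ ω₂, ω₃, ω₄ }
  [8 total]
Step 3: already closed under ᶜ and ∪.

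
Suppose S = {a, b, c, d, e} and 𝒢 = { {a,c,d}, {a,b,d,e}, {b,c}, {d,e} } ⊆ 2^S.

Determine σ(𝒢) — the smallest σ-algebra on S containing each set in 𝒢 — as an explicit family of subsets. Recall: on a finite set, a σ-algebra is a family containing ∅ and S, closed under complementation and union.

Start: 𝒢 ∪ {∅, S} = { {}, {b,c}, {d,e}, {a,c,d}, {a,b,d,e}, S }.
Round 1: +7 →
  {c}  = ᶜ of {a,b,d,e}
  {b,e}  = ᶜ of {a,c,d}
  {a,b,c}  = ᶜ of {d,e}
  {a,d,e}  = ᶜ of {b,c}
  {a,b,c,d}  = {a,c,d} ∪ {b,c}
  {a,c,d,e}  = {d,e} ∪ {a,c,d}
  {b,c,d,e}  = {d,e} ∪ {b,c}
  [13 total]
Round 2. New:
  {a}  = ᶜ of {b,c,d,e}
  {b}  = ᶜ of {a,c,d,e}
  {e}  = ᶜ of {a,b,c,d}
  {b,c,e}  = {b,e} ∪ {c}
  {b,d,e}  = {b,e} ∪ {d,e}
  {c,d,e}  = {d,e} ∪ {c}
  {a,b,c,e}  = {b,e} ∪ {a,b,c}
  [20 total]
Round 3: +7 →
  {d}  = ᶜ of {a,b,c,e}
  {a,b}  = ᶜ of {c,d,e}
  {a,c}  = ᶜ of {b,d,e}
  {a,d}  = ᶜ of {b,c,e}
  {a,e}  = {e} ∪ {a}
  {c,e}  = {e} ∪ {c}
  {a,b,e}  = {b,e} ∪ {a}
  [27 total]
Round 4 (5 new):
  {b,d}  = {b} ∪ {d}
  {c,d}  = ᶜ of {a,b,e}
  {a,b,d}  = ᶜ of {c,e}
  {a,c,e}  = {e} ∪ {a,c}
  {b,c,d}  = ᶜ of {a,e}
  [32 total]
Round 5 adds nothing — fixpoint reached.

Therefore σ(𝒢) = { {}, {a}, {b}, {c}, {d}, {e}, {a,b}, {a,c}, {a,d}, {a,e}, {b,c}, {b,d}, {b,e}, {c,d}, {c,e}, {d,e}, {a,b,c}, {a,b,d}, {a,b,e}, {a,c,d}, {a,c,e}, {a,d,e}, {b,c,d}, {b,c,e}, {b,d,e}, {c,d,e}, {a,b,c,d}, {a,b,c,e}, {a,b,d,e}, {a,c,d,e}, {b,c,d,e}, S } (|σ(𝒢)| = 32).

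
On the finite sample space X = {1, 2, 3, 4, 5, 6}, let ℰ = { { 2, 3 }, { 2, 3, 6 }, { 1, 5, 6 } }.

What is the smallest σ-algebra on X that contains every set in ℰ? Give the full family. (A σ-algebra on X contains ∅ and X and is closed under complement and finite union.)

Begin from { ∅, { 2, 3 }, { 1, 5, 6 }, { 2, 3, 6 }, X } (that is, ℰ plus ∅ and X).
Pass 1. New:
  { 1, 4, 5 }  = ᶜ of { 2, 3, 6 }
  { 2, 3, 4 }  = ᶜ of { 1, 5, 6 }
  { 1, 4, 5, 6 }  = ᶜ of { 2, 3 }
  { 1, 2, 3, 5, 6 }  = { 2, 3 } ∪ { 1, 5, 6 }
  [9 total]
Pass 2: +3 →
  { 4 }  = ᶜ of { 1, 2, 3, 5, 6 }
  { 2, 3, 4, 6 }  = { 2, 3, 4 } ∪ { 2, 3, 6 }
  { 1, 2, 3, 4, 5 }  = { 1, 4, 5 } ∪ { 2, 3, 4 }
  [12 total]
Pass 3 adds 2:
  { 6 }  = ᶜ of { 1, 2, 3, 4, 5 }
  { 1, 5 }  = ᶜ of { 2, 3, 4, 6 }
  [14 total]
Pass 4: +2 →
  { 4, 6 }  = { 4 } ∪ { 6 }
  { 1, 2, 3, 5 }  = { 2, 3 } ∪ { 1, 5 }
  [16 total]
Pass 5 adds nothing — fixpoint reached.

σ(ℰ) = { ∅, { 4 }, { 6 }, { 1, 5 }, { 2, 3 }, { 4, 6 }, { 1, 4, 5 }, { 1, 5, 6 }, { 2, 3, 4 }, { 2, 3, 6 }, { 1, 2, 3, 5 }, { 1, 4, 5, 6 }, { 2, 3, 4, 6 }, { 1, 2, 3, 4, 5 }, { 1, 2, 3, 5, 6 }, X }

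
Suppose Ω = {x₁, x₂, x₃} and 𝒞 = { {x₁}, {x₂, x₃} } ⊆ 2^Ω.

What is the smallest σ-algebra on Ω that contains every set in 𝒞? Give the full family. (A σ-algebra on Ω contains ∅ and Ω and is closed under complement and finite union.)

Initial family (4 sets): { {}, {x₁}, {x₂, x₃}, Ω }.
Round 1: already closed under ᶜ and ∪.

σ(𝒞) = { {}, {x₁}, {x₂, x₃}, Ω }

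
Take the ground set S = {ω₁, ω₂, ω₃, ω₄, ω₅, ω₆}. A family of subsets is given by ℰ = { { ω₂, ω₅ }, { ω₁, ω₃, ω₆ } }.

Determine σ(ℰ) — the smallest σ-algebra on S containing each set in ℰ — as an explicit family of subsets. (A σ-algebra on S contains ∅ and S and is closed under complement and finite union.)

σ(ℰ) (8 sets): { {}, { ω₄ }, { ω₂, ω₅ }, { ω₁, ω₃, ω₆ }, { ω₂, ω₄, ω₅ }, { ω₁, ω₃, ω₄, ω₆ }, { ω₁, ω₂, ω₃, ω₅, ω₆ }, S }

Check:
Begin from { {}, { ω₂, ω₅ }, { ω₁, ω₃, ω₆ }, S } (that is, ℰ plus ∅ and S).
Step 1: +3 →
  { ω₂, ω₄, ω₅ }  = ᶜ of { ω₁, ω₃, ω₆ }
  { ω₁, ω₃, ω₄, ω₆ }  = ᶜ of { ω₂, ω₅ }
  { ω₁, ω₂, ω₃, ω₅, ω₆ }  = { ω₂, ω₅ } ∪ { ω₁, ω₃, ω₆ }
  — 7 sets.
Step 2: +1 →
  { ω₄ }  = ᶜ of { ω₁, ω₂, ω₃, ω₅, ω₆ }
  — 8 sets.
Step 3: stable.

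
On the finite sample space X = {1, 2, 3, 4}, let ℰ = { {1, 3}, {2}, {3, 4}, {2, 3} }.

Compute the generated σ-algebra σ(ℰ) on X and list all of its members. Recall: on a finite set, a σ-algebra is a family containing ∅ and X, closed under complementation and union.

Answer: σ(ℰ) = { ∅, {1}, {2}, {3}, {4}, {1, 2}, {1, 3}, {1, 4}, {2, 3}, {2, 4}, {3, 4}, {1, 2, 3}, {1, 2, 4}, {1, 3, 4}, {2, 3, 4}, X }

Derivation:
Begin from { ∅, {2}, {1, 3}, {2, 3}, {3, 4}, X } (that is, ℰ plus ∅ and X).
Step 1 (6 new):
  {1, 2}  = X∖{3, 4}
  {1, 4}  = X∖{2, 3}
  {2, 4}  = X∖{1, 3}
  {1, 2, 3}  = {2, 3} ∪ {1, 3}
  {1, 3, 4}  = X∖{2}
  {2, 3, 4}  = {3, 4} ∪ {2, 3}
  |family| = 12
Step 2 (3 new):
  {1}  = X∖{2, 3, 4}
  {4}  = X∖{1, 2, 3}
  {1, 2, 4}  = {1, 2} ∪ {1, 4}
  |family| = 15
Step 3: +1 →
  {3}  = X∖{1, 2, 4}
  |family| = 16
Step 4: closed — nothing new.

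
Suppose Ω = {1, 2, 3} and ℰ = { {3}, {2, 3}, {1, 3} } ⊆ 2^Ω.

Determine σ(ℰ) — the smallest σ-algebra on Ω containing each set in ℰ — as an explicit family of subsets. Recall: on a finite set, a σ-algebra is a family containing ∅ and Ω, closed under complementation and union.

Start: ℰ ∪ {∅, Ω} = { {}, {3}, {1, 3}, {2, 3}, Ω }.
Pass 1: +3 →
  {1}  = complement {2, 3}
  {2}  = complement {1, 3}
  {1, 2}  = complement {3}
Pass 2: closed — nothing new.

Hence σ(ℰ) has 8 members: { {}, {1}, {2}, {3}, {1, 2}, {1, 3}, {2, 3}, Ω }.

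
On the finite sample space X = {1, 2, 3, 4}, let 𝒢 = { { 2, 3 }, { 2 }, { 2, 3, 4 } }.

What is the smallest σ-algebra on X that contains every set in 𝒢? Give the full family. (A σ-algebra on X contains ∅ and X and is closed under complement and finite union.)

|σ(𝒢)| = 16.  σ(𝒢) = { {  }, { 1 }, { 2 }, { 3 }, { 4 }, { 1, 2 }, { 1, 3 }, { 1, 4 }, { 2, 3 }, { 2, 4 }, { 3, 4 }, { 1, 2, 3 }, { 1, 2, 4 }, { 1, 3, 4 }, { 2, 3, 4 }, X }

Check:
Take S₀ = 𝒢 ∪ {∅, X} = { {  }, { 2 }, { 2, 3 }, { 2, 3, 4 }, X }.
Iteration 1: 3 new —
  { 1 }  = ᶜ of { 2, 3, 4 }
  { 1, 4 }  = ᶜ of { 2, 3 }
  { 1, 3, 4 }  = ᶜ of { 2 }
Iteration 2: 3 new —
  { 1, 2 }  = { 2 } ∪ { 1 }
  { 1, 2, 3 }  = { 2, 3 } ∪ { 1 }
  { 1, 2, 4 }  = { 2 } ∪ { 1, 4 }
Iteration 3: +3 →
  { 3 }  = ᶜ of { 1, 2, 4 }
  { 4 }  = ᶜ of { 1, 2, 3 }
  { 3, 4 }  = ᶜ of { 1, 2 }
Iteration 4 adds 2:
  { 1, 3 }  = { 3 } ∪ { 1 }
  { 2, 4 }  = { 4 } ∪ { 2 }
Iteration 5: already closed under ᶜ and ∪.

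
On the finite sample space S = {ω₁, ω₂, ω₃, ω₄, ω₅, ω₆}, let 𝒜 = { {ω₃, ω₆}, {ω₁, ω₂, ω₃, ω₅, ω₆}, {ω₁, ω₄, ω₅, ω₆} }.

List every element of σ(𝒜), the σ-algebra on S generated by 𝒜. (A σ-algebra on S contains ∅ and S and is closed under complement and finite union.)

Take S₀ = 𝒜 ∪ {∅, S} = { ∅, {ω₃, ω₆}, {ω₁, ω₄, ω₅, ω₆}, {ω₁, ω₂, ω₃, ω₅, ω₆}, S }.
Iteration 1 adds 4:
  {ω₄}  = complement {ω₁, ω₂, ω₃, ω₅, ω₆}
  {ω₂, ω₃}  = complement {ω₁, ω₄, ω₅, ω₆}
  {ω₁, ω₂, ω₄, ω₅}  = complement {ω₃, ω₆}
  {ω₁, ω₃, ω₄, ω₅, ω₆}  = {ω₃, ω₆} ∪ {ω₁, ω₄, ω₅, ω₆}
  [9 total]
Iteration 2. New:
  {ω₂}  = complement {ω₁, ω₃, ω₄, ω₅, ω₆}
  {ω₂, ω₃, ω₄}  = {ω₂, ω₃} ∪ {ω₄}
  {ω₂, ω₃, ω₆}  = {ω₂, ω₃} ∪ {ω₃, ω₆}
  {ω₃, ω₄, ω₆}  = {ω₃, ω₆} ∪ {ω₄}
  {ω₁, ω₂, ω₃, ω₄, ω₅}  = {ω₁, ω₂, ω₄, ω₅} ∪ {ω₂, ω₃}
  {ω₁, ω₂, ω₄, ω₅, ω₆}  = {ω₁, ω₄, ω₅, ω₆} ∪ {ω₁, ω₂, ω₄, ω₅}
  [15 total]
Iteration 3 (7 new):
  {ω₃}  = complement {ω₁, ω₂, ω₄, ω₅, ω₆}
  {ω₆}  = complement {ω₁, ω₂, ω₃, ω₄, ω₅}
  {ω₂, ω₄}  = {ω₄} ∪ {ω₂}
  {ω₁, ω₂, ω₅}  = complement {ω₃, ω₄, ω₆}
  {ω₁, ω₄, ω₅}  = complement {ω₂, ω₃, ω₆}
  {ω₁, ω₅, ω₆}  = complement {ω₂, ω₃, ω₄}
  {ω₂, ω₃, ω₄, ω₆}  = {ω₂, ω₃} ∪ {ω₃, ω₄, ω₆}
  [22 total]
Iteration 4: 9 new —
  {ω₁, ω₅}  = complement {ω₂, ω₃, ω₄, ω₆}
  {ω₂, ω₆}  = {ω₂} ∪ {ω₆}
  {ω₃, ω₄}  = {ω₃} ∪ {ω₄}
  {ω₄, ω₆}  = {ω₆} ∪ {ω₄}
  {ω₂, ω₄, ω₆}  = {ω₂, ω₄} ∪ {ω₆}
  {ω₁, ω₂, ω₃, ω₅}  = {ω₃} ∪ {ω₁, ω₂, ω₅}
  {ω₁, ω₂, ω₅, ω₆}  = {ω₂} ∪ {ω₁, ω₅, ω₆}
  {ω₁, ω₃, ω₄, ω₅}  = {ω₁, ω₄, ω₅} ∪ {ω₃}
  {ω₁, ω₃, ω₅, ω₆}  = complement {ω₂, ω₄}
  [31 total]
Iteration 5: +1 →
  {ω₁, ω₃, ω₅}  = complement {ω₂, ω₄, ω₆}
  [32 total]
Iteration 6: no new sets; the family is a σ-algebra.

Therefore σ(𝒜) = { ∅, {ω₂}, {ω₃}, {ω₄}, {ω₆}, {ω₁, ω₅}, {ω₂, ω₃}, {ω₂, ω₄}, {ω₂, ω₆}, {ω₃, ω₄}, {ω₃, ω₆}, {ω₄, ω₆}, {ω₁, ω₂, ω₅}, {ω₁, ω₃, ω₅}, {ω₁, ω₄, ω₅}, {ω₁, ω₅, ω₆}, {ω₂, ω₃, ω₄}, {ω₂, ω₃, ω₆}, {ω₂, ω₄, ω₆}, {ω₃, ω₄, ω₆}, {ω₁, ω₂, ω₃, ω₅}, {ω₁, ω₂, ω₄, ω₅}, {ω₁, ω₂, ω₅, ω₆}, {ω₁, ω₃, ω₄, ω₅}, {ω₁, ω₃, ω₅, ω₆}, {ω₁, ω₄, ω₅, ω₆}, {ω₂, ω₃, ω₄, ω₆}, {ω₁, ω₂, ω₃, ω₄, ω₅}, {ω₁, ω₂, ω₃, ω₅, ω₆}, {ω₁, ω₂, ω₄, ω₅, ω₆}, {ω₁, ω₃, ω₄, ω₅, ω₆}, S } (|σ(𝒜)| = 32).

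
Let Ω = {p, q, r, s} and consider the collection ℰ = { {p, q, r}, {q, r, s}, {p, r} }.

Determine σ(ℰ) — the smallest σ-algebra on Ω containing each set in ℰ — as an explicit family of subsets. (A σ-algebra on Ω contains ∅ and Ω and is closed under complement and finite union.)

Begin from { ∅, {p, r}, {p, q, r}, {q, r, s}, Ω } (that is, ℰ plus ∅ and Ω).
Iteration 1 adds 3:
  {p}  = Ω∖{q, r, s}
  {s}  = Ω∖{p, q, r}
  {q, s}  = Ω∖{p, r}
  |family| = 8
Iteration 2: +3 →
  {p, s}  = {s} ∪ {p}
  {p, q, s}  = {q, s} ∪ {p}
  {p, r, s}  = {s} ∪ {p, r}
  |family| = 11
Iteration 3: 3 new —
  {q}  = Ω∖{p, r, s}
  {r}  = Ω∖{p, q, s}
  {q, r}  = Ω∖{p, s}
  |family| = 14
Iteration 4: 2 new —
  {p, q}  = {q} ∪ {p}
  {r, s}  = {r} ∪ {s}
  |family| = 16
Iteration 5 adds nothing — fixpoint reached.

Therefore σ(ℰ) = { ∅, {p}, {q}, {r}, {s}, {p, q}, {p, r}, {p, s}, {q, r}, {q, s}, {r, s}, {p, q, r}, {p, q, s}, {p, r, s}, {q, r, s}, Ω } (|σ(ℰ)| = 16).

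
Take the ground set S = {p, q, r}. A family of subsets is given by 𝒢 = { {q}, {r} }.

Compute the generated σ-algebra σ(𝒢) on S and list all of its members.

σ(𝒢) (8 sets): { {}, {p}, {q}, {r}, {p,q}, {p,r}, {q,r}, S }

Derivation:
Take S₀ = 𝒢 ∪ {∅, S} = { {}, {q}, {r}, S }.
Step 1. New:
  {p,q}  = ᶜ of {r}
  {p,r}  = ᶜ of {q}
  {q,r}  = {r} ∪ {q}
Step 2 (1 new):
  {p}  = ᶜ of {q,r}
Step 3: already closed under ᶜ and ∪.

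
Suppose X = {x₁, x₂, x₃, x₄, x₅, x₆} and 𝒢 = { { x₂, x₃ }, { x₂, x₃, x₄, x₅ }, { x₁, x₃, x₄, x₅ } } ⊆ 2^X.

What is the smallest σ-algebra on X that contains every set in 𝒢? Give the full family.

Initial family (5 sets): { {}, { x₂, x₃ }, { x₁, x₃, x₄, x₅ }, { x₂, x₃, x₄, x₅ }, X }.
Round 1 (4 new):
  { x₁, x₆ }  = { x₂, x₃, x₄, x₅ }ᶜ
  { x₂, x₆ }  = { x₁, x₃, x₄, x₅ }ᶜ
  { x₁, x₄, x₅, x₆ }  = { x₂, x₃ }ᶜ
  { x₁, x₂, x₃, x₄, x₅ }  = { x₂, x₃ } ∪ { x₁, x₃, x₄, x₅ }
Round 2 (7 new):
  { x₆ }  = { x₁, x₂, x₃, x₄, x₅ }ᶜ
  { x₁, x₂, x₆ }  = { x₁, x₆ } ∪ { x₂, x₆ }
  { x₂, x₃, x₆ }  = { x₂, x₆ } ∪ { x₂, x₃ }
  { x₁, x₂, x₃, x₆ }  = { x₁, x₆ } ∪ { x₂, x₃ }
  { x₁, x₂, x₄, x₅, x₆ }  = { x₁, x₄, x₅, x₆ } ∪ { x₂, x₆ }
  { x₁, x₃, x₄, x₅, x₆ }  = { x₁, x₆ } ∪ { x₁, x₃, x₄, x₅ }
  { x₂, x₃, x₄, x₅, x₆ }  = { x₂, x₆ } ∪ { x₂, x₃, x₄, x₅ }
Round 3 adds 6:
  { x₁ }  = { x₂, x₃, x₄, x₅, x₆ }ᶜ
  { x₂ }  = { x₁, x₃, x₄, x₅, x₆ }ᶜ
  { x₃ }  = { x₁, x₂, x₄, x₅, x₆ }ᶜ
  { x₄, x₅ }  = { x₁, x₂, x₃, x₆ }ᶜ
  { x₁, x₄, x₅ }  = { x₂, x₃, x₆ }ᶜ
  { x₃, x₄, x₅ }  = { x₁, x₂, x₆ }ᶜ
Round 4 adds 10:
  { x₁, x₂ }  = { x₂ } ∪ { x₁ }
  { x₁, x₃ }  = { x₃ } ∪ { x₁ }
  { x₃, x₆ }  = { x₆ } ∪ { x₃ }
  { x₁, x₂, x₃ }  = { x₂, x₃ } ∪ { x₁ }
  { x₁, x₃, x₆ }  = { x₁, x₆ } ∪ { x₃ }
  { x₂, x₄, x₅ }  = { x₂ } ∪ { x₄, x₅ }
  { x₄, x₅, x₆ }  = { x₆ } ∪ { x₄, x₅ }
  { x₁, x₂, x₄, x₅ }  = { x₁, x₄, x₅ } ∪ { x₂ }
  { x₂, x₄, x₅, x₆ }  = { x₂, x₆ } ∪ { x₄, x₅ }
  { x₃, x₄, x₅, x₆ }  = { x₃, x₄, x₅ } ∪ { x₆ }
Round 5: no new sets; the family is a σ-algebra.

|σ(𝒢)| = 32.  σ(𝒢) = { {}, { x₁ }, { x₂ }, { x₃ }, { x₆ }, { x₁, x₂ }, { x₁, x₃ }, { x₁, x₆ }, { x₂, x₃ }, { x₂, x₆ }, { x₃, x₆ }, { x₄, x₅ }, { x₁, x₂, x₃ }, { x₁, x₂, x₆ }, { x₁, x₃, x₆ }, { x₁, x₄, x₅ }, { x₂, x₃, x₆ }, { x₂, x₄, x₅ }, { x₃, x₄, x₅ }, { x₄, x₅, x₆ }, { x₁, x₂, x₃, x₆ }, { x₁, x₂, x₄, x₅ }, { x₁, x₃, x₄, x₅ }, { x₁, x₄, x₅, x₆ }, { x₂, x₃, x₄, x₅ }, { x₂, x₄, x₅, x₆ }, { x₃, x₄, x₅, x₆ }, { x₁, x₂, x₃, x₄, x₅ }, { x₁, x₂, x₄, x₅, x₆ }, { x₁, x₃, x₄, x₅, x₆ }, { x₂, x₃, x₄, x₅, x₆ }, X }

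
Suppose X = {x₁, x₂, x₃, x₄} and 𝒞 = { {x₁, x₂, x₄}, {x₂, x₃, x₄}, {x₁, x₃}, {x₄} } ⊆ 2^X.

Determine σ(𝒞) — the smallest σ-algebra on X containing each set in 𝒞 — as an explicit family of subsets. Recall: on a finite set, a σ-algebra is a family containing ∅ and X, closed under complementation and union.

Begin from { ∅, {x₄}, {x₁, x₃}, {x₁, x₂, x₄}, {x₂, x₃, x₄}, X } (that is, 𝒞 plus ∅ and X).
Pass 1: 5 new —
  {x₁}  = ᶜ of {x₂, x₃, x₄}
  {x₃}  = ᶜ of {x₁, x₂, x₄}
  {x₂, x₄}  = ᶜ of {x₁, x₃}
  {x₁, x₂, x₃}  = ᶜ of {x₄}
  {x₁, x₃, x₄}  = {x₁, x₃} ∪ {x₄}
  (now 11)
Pass 2: +3 →
  {x₂}  = ᶜ of {x₁, x₃, x₄}
  {x₁, x₄}  = {x₄} ∪ {x₁}
  {x₃, x₄}  = {x₃} ∪ {x₄}
  (now 14)
Pass 3 (2 new):
  {x₁, x₂}  = ᶜ of {x₃, x₄}
  {x₂, x₃}  = ᶜ of {x₁, x₄}
  (now 16)
Pass 4: no new sets; the family is a σ-algebra.

Therefore σ(𝒞) = { ∅, {x₁}, {x₂}, {x₃}, {x₄}, {x₁, x₂}, {x₁, x₃}, {x₁, x₄}, {x₂, x₃}, {x₂, x₄}, {x₃, x₄}, {x₁, x₂, x₃}, {x₁, x₂, x₄}, {x₁, x₃, x₄}, {x₂, x₃, x₄}, X } (|σ(𝒞)| = 16).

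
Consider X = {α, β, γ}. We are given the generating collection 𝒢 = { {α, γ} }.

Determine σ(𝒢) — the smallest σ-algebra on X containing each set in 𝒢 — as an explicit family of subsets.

σ(𝒢) = { {}, {β}, {α, γ}, X }

Working:
Take S₀ = 𝒢 ∪ {∅, X} = { {}, {α, γ}, X }.
Pass 1: +1 →
  {β}  = {α, γ}ᶜ
  — 4 sets.
Pass 2 adds nothing — fixpoint reached.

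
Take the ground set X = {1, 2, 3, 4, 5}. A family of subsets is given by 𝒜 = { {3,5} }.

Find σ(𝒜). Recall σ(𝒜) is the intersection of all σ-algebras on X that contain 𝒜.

Start: 𝒜 ∪ {∅, X} = { {}, {3,5}, X }.
Round 1 adds 1:
  {1,2,4}  = {3,5}ᶜ
  |family| = 4
Round 2: no new sets; the family is a σ-algebra.

|σ(𝒜)| = 4.  σ(𝒜) = { {}, {3,5}, {1,2,4}, X }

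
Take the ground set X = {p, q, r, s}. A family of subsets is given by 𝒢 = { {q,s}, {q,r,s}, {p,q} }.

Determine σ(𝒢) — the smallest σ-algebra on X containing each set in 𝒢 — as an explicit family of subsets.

Answer: σ(𝒢) = { {}, {p}, {q}, {r}, {s}, {p,q}, {p,r}, {p,s}, {q,r}, {q,s}, {r,s}, {p,q,r}, {p,q,s}, {p,r,s}, {q,r,s}, X }

Derivation:
Begin from { {}, {p,q}, {q,s}, {q,r,s}, X } (that is, 𝒢 plus ∅ and X).
Step 1: +4 →
  {p}  = complement {q,r,s}
  {p,r}  = complement {q,s}
  {r,s}  = complement {p,q}
  {p,q,s}  = {p,q} ∪ {q,s}
Step 2: +3 →
  {r}  = complement {p,q,s}
  {p,q,r}  = {p,q} ∪ {p,r}
  {p,r,s}  = {r,s} ∪ {p,r}
Step 3. New:
  {q}  = complement {p,r,s}
  {s}  = complement {p,q,r}
Step 4 (2 new):
  {p,s}  = {s} ∪ {p}
  {q,r}  = {r} ∪ {q}
Step 5: stable.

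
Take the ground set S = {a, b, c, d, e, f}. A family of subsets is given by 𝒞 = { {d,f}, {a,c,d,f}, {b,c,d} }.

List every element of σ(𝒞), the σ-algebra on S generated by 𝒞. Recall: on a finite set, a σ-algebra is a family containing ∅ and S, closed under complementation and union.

Seed the family with 𝒞 together with ∅ and S: { {}, {d,f}, {b,c,d}, {a,c,d,f}, S }.
Step 1. New:
  {b,e}  = ᶜ of {a,c,d,f}
  {a,e,f}  = ᶜ of {b,c,d}
  {a,b,c,e}  = ᶜ of {d,f}
  {b,c,d,f}  = {b,c,d} ∪ {d,f}
  {a,b,c,d,f}  = {b,c,d} ∪ {a,c,d,f}
  |family| = 10
Step 2 adds 10:
  {e}  = ᶜ of {a,b,c,d,f}
  {a,e}  = ᶜ of {b,c,d,f}
  {a,b,e,f}  = {b,e} ∪ {a,e,f}
  {a,d,e,f}  = {a,e,f} ∪ {d,f}
  {b,c,d,e}  = {b,e} ∪ {b,c,d}
  {b,d,e,f}  = {b,e} ∪ {d,f}
  {a,b,c,d,e}  = {b,c,d} ∪ {a,b,c,e}
  {a,b,c,e,f}  = {a,e,f} ∪ {a,b,c,e}
  {a,c,d,e,f}  = {a,e,f} ∪ {a,c,d,f}
  {b,c,d,e,f}  = {b,e} ∪ {b,c,d,f}
  |family| = 20
Step 3. New:
  {a}  = ᶜ of {b,c,d,e,f}
  {b}  = ᶜ of {a,c,d,e,f}
  {d}  = ᶜ of {a,b,c,e,f}
  {f}  = ᶜ of {a,b,c,d,e}
  {a,c}  = ᶜ of {b,d,e,f}
  {a,f}  = ᶜ of {b,c,d,e}
  {b,c}  = ᶜ of {a,d,e,f}
  {c,d}  = ᶜ of {a,b,e,f}
  {a,b,e}  = {b,e} ∪ {a,e}
  {d,e,f}  = {d,f} ∪ {e}
  {a,b,d,e,f}  = {b,e} ∪ {a,d,e,f}
  |family| = 31
Step 4 adds 27:
  {c}  = ᶜ of {a,b,d,e,f}
  {a,b}  = {a} ∪ {b}
  {a,d}  = {a} ∪ {d}
  {b,d}  = {b} ∪ {d}
  {b,f}  = {b} ∪ {f}
  {d,e}  = {e} ∪ {d}
  {e,f}  = {f} ∪ {e}
  {a,b,c}  = ᶜ of {d,e,f}
  {a,b,f}  = {a,f} ∪ {b}
  {a,c,d}  = {c,d} ∪ {a}
  {a,c,e}  = {e} ∪ {a,c}
  {a,c,f}  = {a,f} ∪ {a,c}
  {a,d,e}  = {a,e} ∪ {d}
  {a,d,f}  = {a} ∪ {d,f}
  {b,c,e}  = {b,e} ∪ {b,c}
  {b,c,f}  = {f} ∪ {b,c}
  {b,d,e}  = {b,e} ∪ {d}
  {b,d,f}  = {b} ∪ {d,f}
  {b,e,f}  = {b,e} ∪ {f}
  {c,d,e}  = {c,d} ∪ {e}
  {c,d,f}  = ᶜ of {a,b,e}
  {a,b,c,d}  = {a} ∪ {b,c,d}
  {a,b,c,f}  = {a,f} ∪ {b,c}
  {a,b,d,e}  = {a,b,e} ∪ {d}
  {a,c,d,e}  = {c,d} ∪ {a,e}
  {a,c,e,f}  = {a,e,f} ∪ {a,c}
  {c,d,e,f}  = {c,d} ∪ {d,e,f}
  |family| = 58
Step 5 (6 new):
  {c,e}  = {c} ∪ {e}
  {c,f}  = ᶜ of {a,b,d,e}
  {a,b,d}  = {b} ∪ {a,d}
  {c,e,f}  = {c} ∪ {e,f}
  {a,b,d,f}  = {b,d,f} ∪ {a,f}
  {b,c,e,f}  = ᶜ of {a,d}
  |family| = 64
Step 6: stable.

|σ(𝒞)| = 64.  σ(𝒞) = { {}, {a}, {b}, {c}, {d}, {e}, {f}, {a,b}, {a,c}, {a,d}, {a,e}, {a,f}, {b,c}, {b,d}, {b,e}, {b,f}, {c,d}, {c,e}, {c,f}, {d,e}, {d,f}, {e,f}, {a,b,c}, {a,b,d}, {a,b,e}, {a,b,f}, {a,c,d}, {a,c,e}, {a,c,f}, {a,d,e}, {a,d,f}, {a,e,f}, {b,c,d}, {b,c,e}, {b,c,f}, {b,d,e}, {b,d,f}, {b,e,f}, {c,d,e}, {c,d,f}, {c,e,f}, {d,e,f}, {a,b,c,d}, {a,b,c,e}, {a,b,c,f}, {a,b,d,e}, {a,b,d,f}, {a,b,e,f}, {a,c,d,e}, {a,c,d,f}, {a,c,e,f}, {a,d,e,f}, {b,c,d,e}, {b,c,d,f}, {b,c,e,f}, {b,d,e,f}, {c,d,e,f}, {a,b,c,d,e}, {a,b,c,d,f}, {a,b,c,e,f}, {a,b,d,e,f}, {a,c,d,e,f}, {b,c,d,e,f}, S }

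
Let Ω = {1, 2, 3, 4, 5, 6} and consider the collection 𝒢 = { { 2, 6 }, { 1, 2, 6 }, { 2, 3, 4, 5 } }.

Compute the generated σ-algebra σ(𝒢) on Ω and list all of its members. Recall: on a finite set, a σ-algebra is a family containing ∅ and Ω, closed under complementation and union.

σ(𝒢) = { {}, { 1 }, { 2 }, { 6 }, { 1, 2 }, { 1, 6 }, { 2, 6 }, { 1, 2, 6 }, { 3, 4, 5 }, { 1, 3, 4, 5 }, { 2, 3, 4, 5 }, { 3, 4, 5, 6 }, { 1, 2, 3, 4, 5 }, { 1, 3, 4, 5, 6 }, { 2, 3, 4, 5, 6 }, Ω }

Check:
Initial family (5 sets): { {}, { 2, 6 }, { 1, 2, 6 }, { 2, 3, 4, 5 }, Ω }.
Step 1: +4 →
  { 1, 6 }  = complement { 2, 3, 4, 5 }
  { 3, 4, 5 }  = complement { 1, 2, 6 }
  { 1, 3, 4, 5 }  = complement { 2, 6 }
  { 2, 3, 4, 5, 6 }  = { 2, 6 } ∪ { 2, 3, 4, 5 }
Step 2: +3 →
  { 1 }  = complement { 2, 3, 4, 5, 6 }
  { 1, 2, 3, 4, 5 }  = { 2, 3, 4, 5 } ∪ { 1, 3, 4, 5 }
  { 1, 3, 4, 5, 6 }  = { 3, 4, 5 } ∪ { 1, 6 }
Step 3 (2 new):
  { 2 }  = complement { 1, 3, 4, 5, 6 }
  { 6 }  = complement { 1, 2, 3, 4, 5 }
Step 4: 2 new —
  { 1, 2 }  = { 2 } ∪ { 1 }
  { 3, 4, 5, 6 }  = { 3, 4, 5 } ∪ { 6 }
After Step 5 the family is unchanged; done.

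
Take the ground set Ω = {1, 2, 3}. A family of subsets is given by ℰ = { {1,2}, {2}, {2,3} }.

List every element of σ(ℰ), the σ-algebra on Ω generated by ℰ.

σ(ℰ) = { {}, {1}, {2}, {3}, {1,2}, {1,3}, {2,3}, Ω }

Working:
Start: ℰ ∪ {∅, Ω} = { {}, {2}, {1,2}, {2,3}, Ω }.
Pass 1: 3 new —
  {1}  = Ω∖{2,3}
  {3}  = Ω∖{1,2}
  {1,3}  = Ω∖{2}
  [8 total]
Pass 2: stable.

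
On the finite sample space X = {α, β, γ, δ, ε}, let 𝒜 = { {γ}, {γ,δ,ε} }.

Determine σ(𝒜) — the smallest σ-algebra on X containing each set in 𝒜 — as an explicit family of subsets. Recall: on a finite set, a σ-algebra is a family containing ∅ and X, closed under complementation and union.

σ(𝒜) (8 sets): { {}, {γ}, {α,β}, {δ,ε}, {α,β,γ}, {γ,δ,ε}, {α,β,δ,ε}, X }

Derivation:
Seed the family with 𝒜 together with ∅ and X: { {}, {γ}, {γ,δ,ε}, X }.
Iteration 1. New:
  {α,β}  = complement {γ,δ,ε}
  {α,β,δ,ε}  = complement {γ}
  — 6 sets.
Iteration 2: +1 →
  {α,β,γ}  = {γ} ∪ {α,β}
  — 7 sets.
Iteration 3: +1 →
  {δ,ε}  = complement {α,β,γ}
  — 8 sets.
Iteration 4: stable.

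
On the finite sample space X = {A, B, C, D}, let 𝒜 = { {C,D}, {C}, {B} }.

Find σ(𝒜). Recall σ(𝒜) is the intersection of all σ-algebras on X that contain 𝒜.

|σ(𝒜)| = 16.  σ(𝒜) = { ∅, {A}, {B}, {C}, {D}, {A,B}, {A,C}, {A,D}, {B,C}, {B,D}, {C,D}, {A,B,C}, {A,B,D}, {A,C,D}, {B,C,D}, X }

Derivation:
Seed the family with 𝒜 together with ∅ and X: { ∅, {B}, {C}, {C,D}, X }.
Iteration 1 (5 new):
  {A,B}  = ᶜ of {C,D}
  {B,C}  = {C} ∪ {B}
  {A,B,D}  = ᶜ of {C}
  {A,C,D}  = ᶜ of {B}
  {B,C,D}  = {C,D} ∪ {B}
  — 10 sets.
Iteration 2 (3 new):
  {A}  = ᶜ of {B,C,D}
  {A,D}  = ᶜ of {B,C}
  {A,B,C}  = {A,B} ∪ {C}
  — 13 sets.
Iteration 3: +2 →
  {D}  = ᶜ of {A,B,C}
  {A,C}  = {C} ∪ {A}
  — 15 sets.
Iteration 4: 1 new —
  {B,D}  = ᶜ of {A,C}
  — 16 sets.
Iteration 5: closed — nothing new.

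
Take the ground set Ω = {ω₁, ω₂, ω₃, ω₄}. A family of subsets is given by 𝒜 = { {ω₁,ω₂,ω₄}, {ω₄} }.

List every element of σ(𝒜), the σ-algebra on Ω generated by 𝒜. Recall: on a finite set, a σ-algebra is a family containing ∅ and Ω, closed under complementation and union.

Answer: σ(𝒜) = { {}, {ω₃}, {ω₄}, {ω₁,ω₂}, {ω₃,ω₄}, {ω₁,ω₂,ω₃}, {ω₁,ω₂,ω₄}, Ω }

Derivation:
Seed the family with 𝒜 together with ∅ and Ω: { {}, {ω₄}, {ω₁,ω₂,ω₄}, Ω }.
Step 1. New:
  {ω₃}  = {ω₁,ω₂,ω₄}ᶜ
  {ω₁,ω₂,ω₃}  = {ω₄}ᶜ
  (now 6)
Step 2. New:
  {ω₃,ω₄}  = {ω₃} ∪ {ω₄}
  (now 7)
Step 3. New:
  {ω₁,ω₂}  = {ω₃,ω₄}ᶜ
  (now 8)
Step 4: no new sets; the family is a σ-algebra.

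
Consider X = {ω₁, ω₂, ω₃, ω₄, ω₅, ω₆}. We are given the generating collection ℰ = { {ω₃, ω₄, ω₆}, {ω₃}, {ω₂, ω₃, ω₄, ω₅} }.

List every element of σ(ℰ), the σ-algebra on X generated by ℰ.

σ(ℰ) = { {}, {ω₁}, {ω₃}, {ω₄}, {ω₆}, {ω₁, ω₃}, {ω₁, ω₄}, {ω₁, ω₆}, {ω₂, ω₅}, {ω₃, ω₄}, {ω₃, ω₆}, {ω₄, ω₆}, {ω₁, ω₂, ω₅}, {ω₁, ω₃, ω₄}, {ω₁, ω₃, ω₆}, {ω₁, ω₄, ω₆}, {ω₂, ω₃, ω₅}, {ω₂, ω₄, ω₅}, {ω₂, ω₅, ω₆}, {ω₃, ω₄, ω₆}, {ω₁, ω₂, ω₃, ω₅}, {ω₁, ω₂, ω₄, ω₅}, {ω₁, ω₂, ω₅, ω₆}, {ω₁, ω₃, ω₄, ω₆}, {ω₂, ω₃, ω₄, ω₅}, {ω₂, ω₃, ω₅, ω₆}, {ω₂, ω₄, ω₅, ω₆}, {ω₁, ω₂, ω₃, ω₄, ω₅}, {ω₁, ω₂, ω₃, ω₅, ω₆}, {ω₁, ω₂, ω₄, ω₅, ω₆}, {ω₂, ω₃, ω₄, ω₅, ω₆}, X }

Working:
Take S₀ = ℰ ∪ {∅, X} = { {}, {ω₃}, {ω₃, ω₄, ω₆}, {ω₂, ω₃, ω₄, ω₅}, X }.
Pass 1 adds 4:
  {ω₁, ω₆}  = ᶜ of {ω₂, ω₃, ω₄, ω₅}
  {ω₁, ω₂, ω₅}  = ᶜ of {ω₃, ω₄, ω₆}
  {ω₁, ω₂, ω₄, ω₅, ω₆}  = ᶜ of {ω₃}
  {ω₂, ω₃, ω₄, ω₅, ω₆}  = {ω₃, ω₄, ω₆} ∪ {ω₂, ω₃, ω₄, ω₅}
Pass 2 adds 6:
  {ω₁}  = ᶜ of {ω₂, ω₃, ω₄, ω₅, ω₆}
  {ω₁, ω₃, ω₆}  = {ω₁, ω₆} ∪ {ω₃}
  {ω₁, ω₂, ω₃, ω₅}  = {ω₃} ∪ {ω₁, ω₂, ω₅}
  {ω₁, ω₂, ω₅, ω₆}  = {ω₁, ω₆} ∪ {ω₁, ω₂, ω₅}
  {ω₁, ω₃, ω₄, ω₆}  = {ω₁, ω₆} ∪ {ω₃, ω₄, ω₆}
  {ω₁, ω₂, ω₃, ω₄, ω₅}  = {ω₂, ω₃, ω₄, ω₅} ∪ {ω₁, ω₂, ω₅}
Pass 3: 7 new —
  {ω₆}  = ᶜ of {ω₁, ω₂, ω₃, ω₄, ω₅}
  {ω₁, ω₃}  = {ω₃} ∪ {ω₁}
  {ω₂, ω₅}  = ᶜ of {ω₁, ω₃, ω₄, ω₆}
  {ω₃, ω₄}  = ᶜ of {ω₁, ω₂, ω₅, ω₆}
  {ω₄, ω₆}  = ᶜ of {ω₁, ω₂, ω₃, ω₅}
  {ω₂, ω₄, ω₅}  = ᶜ of {ω₁, ω₃, ω₆}
  {ω₁, ω₂, ω₃, ω₅, ω₆}  = {ω₃} ∪ {ω₁, ω₂, ω₅, ω₆}
Pass 4: +8 →
  {ω₄}  = ᶜ of {ω₁, ω₂, ω₃, ω₅, ω₆}
  {ω₃, ω₆}  = {ω₆} ∪ {ω₃}
  {ω₁, ω₃, ω₄}  = {ω₃, ω₄} ∪ {ω₁, ω₃}
  {ω₁, ω₄, ω₆}  = {ω₁, ω₆} ∪ {ω₄, ω₆}
  {ω₂, ω₃, ω₅}  = {ω₂, ω₅} ∪ {ω₃}
  {ω₂, ω₅, ω₆}  = {ω₂, ω₅} ∪ {ω₆}
  {ω₁, ω₂, ω₄, ω₅}  = {ω₂, ω₄, ω₅} ∪ {ω₁, ω₂, ω₅}
  {ω₂, ω₄, ω₅, ω₆}  = ᶜ of {ω₁, ω₃}
Pass 5: 2 new —
  {ω₁, ω₄}  = {ω₁} ∪ {ω₄}
  {ω₂, ω₃, ω₅, ω₆}  = {ω₂, ω₅} ∪ {ω₃, ω₆}
Pass 6: no new sets; the family is a σ-algebra.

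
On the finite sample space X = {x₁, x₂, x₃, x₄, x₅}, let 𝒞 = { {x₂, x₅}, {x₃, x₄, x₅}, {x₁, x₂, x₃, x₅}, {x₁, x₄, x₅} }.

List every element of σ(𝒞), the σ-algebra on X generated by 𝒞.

Begin from { {}, {x₂, x₅}, {x₁, x₄, x₅}, {x₃, x₄, x₅}, {x₁, x₂, x₃, x₅}, X } (that is, 𝒞 plus ∅ and X).
Pass 1: +7 →
  {x₄}  = {x₁, x₂, x₃, x₅}ᶜ
  {x₁, x₂}  = {x₃, x₄, x₅}ᶜ
  {x₂, x₃}  = {x₁, x₄, x₅}ᶜ
  {x₁, x₃, x₄}  = {x₂, x₅}ᶜ
  {x₁, x₂, x₄, x₅}  = {x₁, x₄, x₅} ∪ {x₂, x₅}
  {x₁, x₃, x₄, x₅}  = {x₁, x₄, x₅} ∪ {x₃, x₄, x₅}
  {x₂, x₃, x₄, x₅}  = {x₂, x₅} ∪ {x₃, x₄, x₅}
Pass 2. New:
  {x₁}  = {x₂, x₃, x₄, x₅}ᶜ
  {x₂}  = {x₁, x₃, x₄, x₅}ᶜ
  {x₃}  = {x₁, x₂, x₄, x₅}ᶜ
  {x₁, x₂, x₃}  = {x₁, x₂} ∪ {x₂, x₃}
  {x₁, x₂, x₄}  = {x₁, x₂} ∪ {x₄}
  {x₁, x₂, x₅}  = {x₂, x₅} ∪ {x₁, x₂}
  {x₂, x₃, x₄}  = {x₂, x₃} ∪ {x₄}
  {x₂, x₃, x₅}  = {x₂, x₅} ∪ {x₂, x₃}
  {x₂, x₄, x₅}  = {x₂, x₅} ∪ {x₄}
  {x₁, x₂, x₃, x₄}  = {x₁, x₂} ∪ {x₁, x₃, x₄}
Pass 3. New:
  {x₅}  = {x₁, x₂, x₃, x₄}ᶜ
  {x₁, x₃}  = {x₂, x₄, x₅}ᶜ
  {x₁, x₄}  = {x₂, x₃, x₅}ᶜ
  {x₁, x₅}  = {x₂, x₃, x₄}ᶜ
  {x₂, x₄}  = {x₂} ∪ {x₄}
  {x₃, x₄}  = {x₁, x₂, x₅}ᶜ
  {x₃, x₅}  = {x₁, x₂, x₄}ᶜ
  {x₄, x₅}  = {x₁, x₂, x₃}ᶜ
Pass 4 adds 1:
  {x₁, x₃, x₅}  = {x₂, x₄}ᶜ
Pass 5: stable.

Hence σ(𝒞) has 32 members: { {}, {x₁}, {x₂}, {x₃}, {x₄}, {x₅}, {x₁, x₂}, {x₁, x₃}, {x₁, x₄}, {x₁, x₅}, {x₂, x₃}, {x₂, x₄}, {x₂, x₅}, {x₃, x₄}, {x₃, x₅}, {x₄, x₅}, {x₁, x₂, x₃}, {x₁, x₂, x₄}, {x₁, x₂, x₅}, {x₁, x₃, x₄}, {x₁, x₃, x₅}, {x₁, x₄, x₅}, {x₂, x₃, x₄}, {x₂, x₃, x₅}, {x₂, x₄, x₅}, {x₃, x₄, x₅}, {x₁, x₂, x₃, x₄}, {x₁, x₂, x₃, x₅}, {x₁, x₂, x₄, x₅}, {x₁, x₃, x₄, x₅}, {x₂, x₃, x₄, x₅}, X }.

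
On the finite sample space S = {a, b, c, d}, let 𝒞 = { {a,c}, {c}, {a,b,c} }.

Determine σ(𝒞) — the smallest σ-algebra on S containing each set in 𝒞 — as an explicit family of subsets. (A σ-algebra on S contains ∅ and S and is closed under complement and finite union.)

Begin from { {}, {c}, {a,c}, {a,b,c}, S } (that is, 𝒞 plus ∅ and S).
Step 1. New:
  {d}  = ᶜ of {a,b,c}
  {b,d}  = ᶜ of {a,c}
  {a,b,d}  = ᶜ of {c}
Step 2: +3 →
  {c,d}  = {d} ∪ {c}
  {a,c,d}  = {d} ∪ {a,c}
  {b,c,d}  = {c} ∪ {b,d}
Step 3 adds 3:
  {a}  = ᶜ of {b,c,d}
  {b}  = ᶜ of {a,c,d}
  {a,b}  = ᶜ of {c,d}
Step 4: 2 new —
  {a,d}  = {d} ∪ {a}
  {b,c}  = {c} ∪ {b}
Step 5 adds nothing — fixpoint reached.

σ(𝒞) = { {}, {a}, {b}, {c}, {d}, {a,b}, {a,c}, {a,d}, {b,c}, {b,d}, {c,d}, {a,b,c}, {a,b,d}, {a,c,d}, {b,c,d}, S }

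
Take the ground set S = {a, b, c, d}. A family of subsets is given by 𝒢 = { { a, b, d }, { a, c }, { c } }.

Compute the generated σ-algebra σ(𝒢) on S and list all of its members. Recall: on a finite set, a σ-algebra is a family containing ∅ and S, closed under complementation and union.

Initial family (5 sets): { {  }, { c }, { a, c }, { a, b, d }, S }.
Round 1 adds 1:
  { b, d }  = ᶜ of { a, c }
  — 6 sets.
Round 2 adds 1:
  { b, c, d }  = { c } ∪ { b, d }
  — 7 sets.
Round 3: +1 →
  { a }  = ᶜ of { b, c, d }
  — 8 sets.
Round 4: closed — nothing new.

Therefore σ(𝒢) = { {  }, { a }, { c }, { a, c }, { b, d }, { a, b, d }, { b, c, d }, S } (|σ(𝒢)| = 8).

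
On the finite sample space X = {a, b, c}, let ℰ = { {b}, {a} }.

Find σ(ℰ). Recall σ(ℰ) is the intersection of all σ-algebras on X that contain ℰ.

|σ(ℰ)| = 8.  σ(ℰ) = { {}, {a}, {b}, {c}, {a,b}, {a,c}, {b,c}, X }

Derivation:
Take S₀ = ℰ ∪ {∅, X} = { {}, {a}, {b}, X }.
Iteration 1: +3 →
  {a,b}  = {b} ∪ {a}
  {a,c}  = complement {b}
  {b,c}  = complement {a}
  |family| = 7
Iteration 2. New:
  {c}  = complement {a,b}
  |family| = 8
Iteration 3: already closed under ᶜ and ∪.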